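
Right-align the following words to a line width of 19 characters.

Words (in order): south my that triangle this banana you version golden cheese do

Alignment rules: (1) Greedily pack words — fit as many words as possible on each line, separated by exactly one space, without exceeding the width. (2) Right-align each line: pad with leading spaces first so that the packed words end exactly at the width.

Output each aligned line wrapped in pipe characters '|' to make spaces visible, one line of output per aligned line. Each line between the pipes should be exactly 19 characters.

Line 1: ['south', 'my', 'that'] (min_width=13, slack=6)
Line 2: ['triangle', 'this'] (min_width=13, slack=6)
Line 3: ['banana', 'you', 'version'] (min_width=18, slack=1)
Line 4: ['golden', 'cheese', 'do'] (min_width=16, slack=3)

Answer: |      south my that|
|      triangle this|
| banana you version|
|   golden cheese do|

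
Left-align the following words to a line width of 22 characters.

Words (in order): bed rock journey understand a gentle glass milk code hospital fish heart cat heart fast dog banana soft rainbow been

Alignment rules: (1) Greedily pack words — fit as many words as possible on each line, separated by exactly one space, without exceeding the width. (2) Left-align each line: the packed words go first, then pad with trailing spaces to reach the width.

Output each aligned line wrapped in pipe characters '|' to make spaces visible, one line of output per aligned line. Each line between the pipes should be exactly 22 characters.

Line 1: ['bed', 'rock', 'journey'] (min_width=16, slack=6)
Line 2: ['understand', 'a', 'gentle'] (min_width=19, slack=3)
Line 3: ['glass', 'milk', 'code'] (min_width=15, slack=7)
Line 4: ['hospital', 'fish', 'heart'] (min_width=19, slack=3)
Line 5: ['cat', 'heart', 'fast', 'dog'] (min_width=18, slack=4)
Line 6: ['banana', 'soft', 'rainbow'] (min_width=19, slack=3)
Line 7: ['been'] (min_width=4, slack=18)

Answer: |bed rock journey      |
|understand a gentle   |
|glass milk code       |
|hospital fish heart   |
|cat heart fast dog    |
|banana soft rainbow   |
|been                  |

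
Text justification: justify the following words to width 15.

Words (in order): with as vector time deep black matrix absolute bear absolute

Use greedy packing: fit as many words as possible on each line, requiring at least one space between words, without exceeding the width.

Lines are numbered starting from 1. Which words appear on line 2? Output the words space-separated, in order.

Answer: time deep black

Derivation:
Line 1: ['with', 'as', 'vector'] (min_width=14, slack=1)
Line 2: ['time', 'deep', 'black'] (min_width=15, slack=0)
Line 3: ['matrix', 'absolute'] (min_width=15, slack=0)
Line 4: ['bear', 'absolute'] (min_width=13, slack=2)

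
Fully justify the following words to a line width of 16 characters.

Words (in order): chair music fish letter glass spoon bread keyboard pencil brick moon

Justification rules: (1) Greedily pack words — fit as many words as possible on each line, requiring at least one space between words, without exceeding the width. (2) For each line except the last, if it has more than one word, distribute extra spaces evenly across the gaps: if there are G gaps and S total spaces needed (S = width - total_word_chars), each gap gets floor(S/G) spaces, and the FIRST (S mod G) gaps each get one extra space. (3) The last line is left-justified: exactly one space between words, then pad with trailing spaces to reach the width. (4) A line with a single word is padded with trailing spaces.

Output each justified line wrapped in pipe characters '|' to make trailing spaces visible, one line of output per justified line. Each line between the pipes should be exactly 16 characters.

Line 1: ['chair', 'music', 'fish'] (min_width=16, slack=0)
Line 2: ['letter', 'glass'] (min_width=12, slack=4)
Line 3: ['spoon', 'bread'] (min_width=11, slack=5)
Line 4: ['keyboard', 'pencil'] (min_width=15, slack=1)
Line 5: ['brick', 'moon'] (min_width=10, slack=6)

Answer: |chair music fish|
|letter     glass|
|spoon      bread|
|keyboard  pencil|
|brick moon      |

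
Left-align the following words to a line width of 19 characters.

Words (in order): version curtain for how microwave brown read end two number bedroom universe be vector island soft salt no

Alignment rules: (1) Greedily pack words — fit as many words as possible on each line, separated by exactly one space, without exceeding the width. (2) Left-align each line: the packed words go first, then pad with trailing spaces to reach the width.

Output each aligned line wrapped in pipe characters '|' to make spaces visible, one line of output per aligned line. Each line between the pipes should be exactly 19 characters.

Answer: |version curtain for|
|how microwave brown|
|read end two number|
|bedroom universe be|
|vector island soft |
|salt no            |

Derivation:
Line 1: ['version', 'curtain', 'for'] (min_width=19, slack=0)
Line 2: ['how', 'microwave', 'brown'] (min_width=19, slack=0)
Line 3: ['read', 'end', 'two', 'number'] (min_width=19, slack=0)
Line 4: ['bedroom', 'universe', 'be'] (min_width=19, slack=0)
Line 5: ['vector', 'island', 'soft'] (min_width=18, slack=1)
Line 6: ['salt', 'no'] (min_width=7, slack=12)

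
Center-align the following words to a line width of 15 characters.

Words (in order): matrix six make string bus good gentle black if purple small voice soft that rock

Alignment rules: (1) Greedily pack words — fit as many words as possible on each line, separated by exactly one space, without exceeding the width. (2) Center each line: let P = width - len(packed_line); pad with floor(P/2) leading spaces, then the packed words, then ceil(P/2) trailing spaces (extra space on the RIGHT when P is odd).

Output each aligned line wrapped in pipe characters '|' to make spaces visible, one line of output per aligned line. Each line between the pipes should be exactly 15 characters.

Line 1: ['matrix', 'six', 'make'] (min_width=15, slack=0)
Line 2: ['string', 'bus', 'good'] (min_width=15, slack=0)
Line 3: ['gentle', 'black', 'if'] (min_width=15, slack=0)
Line 4: ['purple', 'small'] (min_width=12, slack=3)
Line 5: ['voice', 'soft', 'that'] (min_width=15, slack=0)
Line 6: ['rock'] (min_width=4, slack=11)

Answer: |matrix six make|
|string bus good|
|gentle black if|
| purple small  |
|voice soft that|
|     rock      |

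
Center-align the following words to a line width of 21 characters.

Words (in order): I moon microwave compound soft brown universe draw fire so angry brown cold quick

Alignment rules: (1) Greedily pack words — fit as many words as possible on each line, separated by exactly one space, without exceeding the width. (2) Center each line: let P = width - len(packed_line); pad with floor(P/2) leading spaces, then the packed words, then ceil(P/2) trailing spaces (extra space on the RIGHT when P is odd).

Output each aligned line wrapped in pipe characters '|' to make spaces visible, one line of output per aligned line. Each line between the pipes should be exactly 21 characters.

Line 1: ['I', 'moon', 'microwave'] (min_width=16, slack=5)
Line 2: ['compound', 'soft', 'brown'] (min_width=19, slack=2)
Line 3: ['universe', 'draw', 'fire', 'so'] (min_width=21, slack=0)
Line 4: ['angry', 'brown', 'cold'] (min_width=16, slack=5)
Line 5: ['quick'] (min_width=5, slack=16)

Answer: |  I moon microwave   |
| compound soft brown |
|universe draw fire so|
|  angry brown cold   |
|        quick        |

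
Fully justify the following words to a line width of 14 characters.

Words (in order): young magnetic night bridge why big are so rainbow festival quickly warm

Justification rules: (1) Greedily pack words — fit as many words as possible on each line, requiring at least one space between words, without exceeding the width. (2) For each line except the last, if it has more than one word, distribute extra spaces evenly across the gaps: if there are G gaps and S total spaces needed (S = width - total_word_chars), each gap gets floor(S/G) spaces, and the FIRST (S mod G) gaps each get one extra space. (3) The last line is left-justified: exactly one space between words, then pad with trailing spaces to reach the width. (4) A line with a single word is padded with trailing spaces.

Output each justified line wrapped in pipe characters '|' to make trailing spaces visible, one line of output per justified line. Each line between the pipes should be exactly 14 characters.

Line 1: ['young', 'magnetic'] (min_width=14, slack=0)
Line 2: ['night', 'bridge'] (min_width=12, slack=2)
Line 3: ['why', 'big', 'are', 'so'] (min_width=14, slack=0)
Line 4: ['rainbow'] (min_width=7, slack=7)
Line 5: ['festival'] (min_width=8, slack=6)
Line 6: ['quickly', 'warm'] (min_width=12, slack=2)

Answer: |young magnetic|
|night   bridge|
|why big are so|
|rainbow       |
|festival      |
|quickly warm  |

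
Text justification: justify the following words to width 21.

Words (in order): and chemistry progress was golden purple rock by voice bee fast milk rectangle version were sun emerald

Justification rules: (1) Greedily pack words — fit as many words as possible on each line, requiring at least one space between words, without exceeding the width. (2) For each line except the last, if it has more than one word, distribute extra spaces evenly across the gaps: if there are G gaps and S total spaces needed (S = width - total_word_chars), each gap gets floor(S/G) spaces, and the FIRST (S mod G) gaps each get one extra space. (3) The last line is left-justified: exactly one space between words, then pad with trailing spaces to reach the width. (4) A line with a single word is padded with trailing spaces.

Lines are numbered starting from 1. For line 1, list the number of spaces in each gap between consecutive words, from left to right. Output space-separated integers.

Line 1: ['and', 'chemistry'] (min_width=13, slack=8)
Line 2: ['progress', 'was', 'golden'] (min_width=19, slack=2)
Line 3: ['purple', 'rock', 'by', 'voice'] (min_width=20, slack=1)
Line 4: ['bee', 'fast', 'milk'] (min_width=13, slack=8)
Line 5: ['rectangle', 'version'] (min_width=17, slack=4)
Line 6: ['were', 'sun', 'emerald'] (min_width=16, slack=5)

Answer: 9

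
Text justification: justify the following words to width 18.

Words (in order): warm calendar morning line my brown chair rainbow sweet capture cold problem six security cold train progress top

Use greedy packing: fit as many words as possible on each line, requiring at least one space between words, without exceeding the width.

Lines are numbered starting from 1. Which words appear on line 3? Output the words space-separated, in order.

Answer: brown chair

Derivation:
Line 1: ['warm', 'calendar'] (min_width=13, slack=5)
Line 2: ['morning', 'line', 'my'] (min_width=15, slack=3)
Line 3: ['brown', 'chair'] (min_width=11, slack=7)
Line 4: ['rainbow', 'sweet'] (min_width=13, slack=5)
Line 5: ['capture', 'cold'] (min_width=12, slack=6)
Line 6: ['problem', 'six'] (min_width=11, slack=7)
Line 7: ['security', 'cold'] (min_width=13, slack=5)
Line 8: ['train', 'progress', 'top'] (min_width=18, slack=0)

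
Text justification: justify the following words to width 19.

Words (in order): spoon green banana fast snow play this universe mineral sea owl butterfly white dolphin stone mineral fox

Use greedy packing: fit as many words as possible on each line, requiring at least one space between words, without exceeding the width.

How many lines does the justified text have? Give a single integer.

Answer: 6

Derivation:
Line 1: ['spoon', 'green', 'banana'] (min_width=18, slack=1)
Line 2: ['fast', 'snow', 'play', 'this'] (min_width=19, slack=0)
Line 3: ['universe', 'mineral'] (min_width=16, slack=3)
Line 4: ['sea', 'owl', 'butterfly'] (min_width=17, slack=2)
Line 5: ['white', 'dolphin', 'stone'] (min_width=19, slack=0)
Line 6: ['mineral', 'fox'] (min_width=11, slack=8)
Total lines: 6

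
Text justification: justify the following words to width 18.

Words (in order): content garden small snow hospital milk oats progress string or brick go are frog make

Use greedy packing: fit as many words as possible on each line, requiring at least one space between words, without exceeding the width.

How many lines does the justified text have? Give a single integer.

Line 1: ['content', 'garden'] (min_width=14, slack=4)
Line 2: ['small', 'snow'] (min_width=10, slack=8)
Line 3: ['hospital', 'milk', 'oats'] (min_width=18, slack=0)
Line 4: ['progress', 'string', 'or'] (min_width=18, slack=0)
Line 5: ['brick', 'go', 'are', 'frog'] (min_width=17, slack=1)
Line 6: ['make'] (min_width=4, slack=14)
Total lines: 6

Answer: 6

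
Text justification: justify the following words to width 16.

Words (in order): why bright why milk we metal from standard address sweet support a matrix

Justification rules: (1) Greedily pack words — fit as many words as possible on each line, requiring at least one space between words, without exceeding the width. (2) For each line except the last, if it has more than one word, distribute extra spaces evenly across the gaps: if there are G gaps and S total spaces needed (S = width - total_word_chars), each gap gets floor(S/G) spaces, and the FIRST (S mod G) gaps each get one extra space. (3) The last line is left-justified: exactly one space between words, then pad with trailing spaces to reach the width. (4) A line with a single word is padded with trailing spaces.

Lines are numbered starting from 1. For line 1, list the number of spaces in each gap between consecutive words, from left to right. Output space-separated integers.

Answer: 2 2

Derivation:
Line 1: ['why', 'bright', 'why'] (min_width=14, slack=2)
Line 2: ['milk', 'we', 'metal'] (min_width=13, slack=3)
Line 3: ['from', 'standard'] (min_width=13, slack=3)
Line 4: ['address', 'sweet'] (min_width=13, slack=3)
Line 5: ['support', 'a', 'matrix'] (min_width=16, slack=0)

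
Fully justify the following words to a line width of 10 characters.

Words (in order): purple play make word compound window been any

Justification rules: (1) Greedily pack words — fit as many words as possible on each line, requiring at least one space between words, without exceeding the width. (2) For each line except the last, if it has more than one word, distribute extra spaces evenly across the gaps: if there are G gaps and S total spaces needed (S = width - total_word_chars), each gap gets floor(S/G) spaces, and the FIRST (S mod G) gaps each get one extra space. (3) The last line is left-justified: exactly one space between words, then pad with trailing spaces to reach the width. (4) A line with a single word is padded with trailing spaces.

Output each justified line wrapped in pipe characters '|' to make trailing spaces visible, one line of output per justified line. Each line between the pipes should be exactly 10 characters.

Line 1: ['purple'] (min_width=6, slack=4)
Line 2: ['play', 'make'] (min_width=9, slack=1)
Line 3: ['word'] (min_width=4, slack=6)
Line 4: ['compound'] (min_width=8, slack=2)
Line 5: ['window'] (min_width=6, slack=4)
Line 6: ['been', 'any'] (min_width=8, slack=2)

Answer: |purple    |
|play  make|
|word      |
|compound  |
|window    |
|been any  |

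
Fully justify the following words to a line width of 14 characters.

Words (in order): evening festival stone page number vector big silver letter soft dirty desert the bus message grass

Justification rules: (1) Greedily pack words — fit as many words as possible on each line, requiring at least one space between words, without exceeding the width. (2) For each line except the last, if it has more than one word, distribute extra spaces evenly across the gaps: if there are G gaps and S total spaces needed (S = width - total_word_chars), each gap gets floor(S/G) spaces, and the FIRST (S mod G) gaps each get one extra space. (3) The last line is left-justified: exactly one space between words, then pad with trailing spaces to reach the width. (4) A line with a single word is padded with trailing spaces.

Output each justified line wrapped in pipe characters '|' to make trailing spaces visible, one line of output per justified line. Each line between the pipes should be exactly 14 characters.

Line 1: ['evening'] (min_width=7, slack=7)
Line 2: ['festival', 'stone'] (min_width=14, slack=0)
Line 3: ['page', 'number'] (min_width=11, slack=3)
Line 4: ['vector', 'big'] (min_width=10, slack=4)
Line 5: ['silver', 'letter'] (min_width=13, slack=1)
Line 6: ['soft', 'dirty'] (min_width=10, slack=4)
Line 7: ['desert', 'the', 'bus'] (min_width=14, slack=0)
Line 8: ['message', 'grass'] (min_width=13, slack=1)

Answer: |evening       |
|festival stone|
|page    number|
|vector     big|
|silver  letter|
|soft     dirty|
|desert the bus|
|message grass |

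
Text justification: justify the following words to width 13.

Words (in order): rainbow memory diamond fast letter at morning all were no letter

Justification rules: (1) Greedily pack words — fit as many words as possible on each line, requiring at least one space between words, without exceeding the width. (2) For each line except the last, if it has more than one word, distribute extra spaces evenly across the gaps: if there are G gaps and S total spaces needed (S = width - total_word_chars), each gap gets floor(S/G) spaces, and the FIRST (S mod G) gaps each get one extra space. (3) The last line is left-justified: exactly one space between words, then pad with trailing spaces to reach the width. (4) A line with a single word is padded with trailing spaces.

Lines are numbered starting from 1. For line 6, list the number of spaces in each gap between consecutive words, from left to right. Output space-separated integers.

Answer: 7

Derivation:
Line 1: ['rainbow'] (min_width=7, slack=6)
Line 2: ['memory'] (min_width=6, slack=7)
Line 3: ['diamond', 'fast'] (min_width=12, slack=1)
Line 4: ['letter', 'at'] (min_width=9, slack=4)
Line 5: ['morning', 'all'] (min_width=11, slack=2)
Line 6: ['were', 'no'] (min_width=7, slack=6)
Line 7: ['letter'] (min_width=6, slack=7)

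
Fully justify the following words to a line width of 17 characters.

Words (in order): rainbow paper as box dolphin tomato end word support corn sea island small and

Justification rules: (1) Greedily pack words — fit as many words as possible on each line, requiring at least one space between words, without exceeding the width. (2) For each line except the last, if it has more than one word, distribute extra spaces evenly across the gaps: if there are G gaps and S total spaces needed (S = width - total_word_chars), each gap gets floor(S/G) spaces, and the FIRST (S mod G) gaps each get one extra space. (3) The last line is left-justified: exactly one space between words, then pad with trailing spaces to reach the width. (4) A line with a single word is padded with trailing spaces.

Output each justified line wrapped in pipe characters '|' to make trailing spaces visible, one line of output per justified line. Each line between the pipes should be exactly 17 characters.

Answer: |rainbow  paper as|
|box       dolphin|
|tomato  end  word|
|support  corn sea|
|island small and |

Derivation:
Line 1: ['rainbow', 'paper', 'as'] (min_width=16, slack=1)
Line 2: ['box', 'dolphin'] (min_width=11, slack=6)
Line 3: ['tomato', 'end', 'word'] (min_width=15, slack=2)
Line 4: ['support', 'corn', 'sea'] (min_width=16, slack=1)
Line 5: ['island', 'small', 'and'] (min_width=16, slack=1)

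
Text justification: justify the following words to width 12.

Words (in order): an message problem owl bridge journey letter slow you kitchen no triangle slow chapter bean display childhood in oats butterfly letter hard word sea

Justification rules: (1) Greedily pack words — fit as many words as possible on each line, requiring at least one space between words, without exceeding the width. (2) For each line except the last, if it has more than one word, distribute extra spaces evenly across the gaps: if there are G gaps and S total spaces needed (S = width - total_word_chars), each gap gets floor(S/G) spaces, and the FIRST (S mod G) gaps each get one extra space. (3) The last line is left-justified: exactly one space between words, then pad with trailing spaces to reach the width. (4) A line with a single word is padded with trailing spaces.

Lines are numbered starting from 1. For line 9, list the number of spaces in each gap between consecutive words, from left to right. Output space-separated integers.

Answer: 1

Derivation:
Line 1: ['an', 'message'] (min_width=10, slack=2)
Line 2: ['problem', 'owl'] (min_width=11, slack=1)
Line 3: ['bridge'] (min_width=6, slack=6)
Line 4: ['journey'] (min_width=7, slack=5)
Line 5: ['letter', 'slow'] (min_width=11, slack=1)
Line 6: ['you', 'kitchen'] (min_width=11, slack=1)
Line 7: ['no', 'triangle'] (min_width=11, slack=1)
Line 8: ['slow', 'chapter'] (min_width=12, slack=0)
Line 9: ['bean', 'display'] (min_width=12, slack=0)
Line 10: ['childhood', 'in'] (min_width=12, slack=0)
Line 11: ['oats'] (min_width=4, slack=8)
Line 12: ['butterfly'] (min_width=9, slack=3)
Line 13: ['letter', 'hard'] (min_width=11, slack=1)
Line 14: ['word', 'sea'] (min_width=8, slack=4)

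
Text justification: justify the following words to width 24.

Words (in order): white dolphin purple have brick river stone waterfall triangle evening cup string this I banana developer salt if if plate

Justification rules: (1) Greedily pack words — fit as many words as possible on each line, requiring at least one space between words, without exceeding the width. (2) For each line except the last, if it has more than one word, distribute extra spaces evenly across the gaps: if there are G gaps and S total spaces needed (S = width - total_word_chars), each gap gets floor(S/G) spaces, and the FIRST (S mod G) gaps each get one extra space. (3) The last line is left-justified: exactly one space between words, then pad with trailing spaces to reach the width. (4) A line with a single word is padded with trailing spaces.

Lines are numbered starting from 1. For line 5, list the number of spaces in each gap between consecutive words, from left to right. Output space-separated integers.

Line 1: ['white', 'dolphin', 'purple'] (min_width=20, slack=4)
Line 2: ['have', 'brick', 'river', 'stone'] (min_width=22, slack=2)
Line 3: ['waterfall', 'triangle'] (min_width=18, slack=6)
Line 4: ['evening', 'cup', 'string', 'this'] (min_width=23, slack=1)
Line 5: ['I', 'banana', 'developer', 'salt'] (min_width=23, slack=1)
Line 6: ['if', 'if', 'plate'] (min_width=11, slack=13)

Answer: 2 1 1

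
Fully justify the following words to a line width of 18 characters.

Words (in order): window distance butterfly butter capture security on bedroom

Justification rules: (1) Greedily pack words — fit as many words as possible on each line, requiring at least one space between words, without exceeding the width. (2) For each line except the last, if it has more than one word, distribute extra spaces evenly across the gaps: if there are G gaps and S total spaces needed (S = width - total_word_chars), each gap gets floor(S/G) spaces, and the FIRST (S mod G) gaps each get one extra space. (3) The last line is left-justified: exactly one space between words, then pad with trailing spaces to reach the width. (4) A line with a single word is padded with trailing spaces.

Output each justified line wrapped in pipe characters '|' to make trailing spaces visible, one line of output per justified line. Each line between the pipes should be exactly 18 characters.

Line 1: ['window', 'distance'] (min_width=15, slack=3)
Line 2: ['butterfly', 'butter'] (min_width=16, slack=2)
Line 3: ['capture', 'security'] (min_width=16, slack=2)
Line 4: ['on', 'bedroom'] (min_width=10, slack=8)

Answer: |window    distance|
|butterfly   butter|
|capture   security|
|on bedroom        |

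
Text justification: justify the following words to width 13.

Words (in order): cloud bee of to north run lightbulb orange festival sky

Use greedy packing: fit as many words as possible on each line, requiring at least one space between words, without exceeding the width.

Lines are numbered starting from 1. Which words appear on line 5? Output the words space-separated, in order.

Answer: festival sky

Derivation:
Line 1: ['cloud', 'bee', 'of'] (min_width=12, slack=1)
Line 2: ['to', 'north', 'run'] (min_width=12, slack=1)
Line 3: ['lightbulb'] (min_width=9, slack=4)
Line 4: ['orange'] (min_width=6, slack=7)
Line 5: ['festival', 'sky'] (min_width=12, slack=1)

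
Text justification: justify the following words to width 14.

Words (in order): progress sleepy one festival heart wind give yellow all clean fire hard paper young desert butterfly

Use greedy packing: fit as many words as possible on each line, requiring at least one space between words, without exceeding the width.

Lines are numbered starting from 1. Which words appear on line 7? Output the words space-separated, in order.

Line 1: ['progress'] (min_width=8, slack=6)
Line 2: ['sleepy', 'one'] (min_width=10, slack=4)
Line 3: ['festival', 'heart'] (min_width=14, slack=0)
Line 4: ['wind', 'give'] (min_width=9, slack=5)
Line 5: ['yellow', 'all'] (min_width=10, slack=4)
Line 6: ['clean', 'fire'] (min_width=10, slack=4)
Line 7: ['hard', 'paper'] (min_width=10, slack=4)
Line 8: ['young', 'desert'] (min_width=12, slack=2)
Line 9: ['butterfly'] (min_width=9, slack=5)

Answer: hard paper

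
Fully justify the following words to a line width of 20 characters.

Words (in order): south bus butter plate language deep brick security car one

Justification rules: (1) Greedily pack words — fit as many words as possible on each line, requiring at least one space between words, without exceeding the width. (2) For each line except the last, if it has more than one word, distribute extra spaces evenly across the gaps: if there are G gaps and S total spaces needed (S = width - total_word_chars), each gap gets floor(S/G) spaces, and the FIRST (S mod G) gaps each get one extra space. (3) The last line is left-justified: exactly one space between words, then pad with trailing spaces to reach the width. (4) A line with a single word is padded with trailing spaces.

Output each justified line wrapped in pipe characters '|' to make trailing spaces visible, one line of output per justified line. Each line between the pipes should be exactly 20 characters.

Line 1: ['south', 'bus', 'butter'] (min_width=16, slack=4)
Line 2: ['plate', 'language', 'deep'] (min_width=19, slack=1)
Line 3: ['brick', 'security', 'car'] (min_width=18, slack=2)
Line 4: ['one'] (min_width=3, slack=17)

Answer: |south   bus   butter|
|plate  language deep|
|brick  security  car|
|one                 |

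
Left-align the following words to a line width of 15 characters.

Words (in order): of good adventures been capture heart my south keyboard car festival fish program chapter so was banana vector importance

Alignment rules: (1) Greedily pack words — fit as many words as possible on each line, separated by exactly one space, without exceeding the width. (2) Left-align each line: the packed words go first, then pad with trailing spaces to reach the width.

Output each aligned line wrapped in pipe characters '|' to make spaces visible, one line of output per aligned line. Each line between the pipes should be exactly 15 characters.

Answer: |of good        |
|adventures been|
|capture heart  |
|my south       |
|keyboard car   |
|festival fish  |
|program chapter|
|so was banana  |
|vector         |
|importance     |

Derivation:
Line 1: ['of', 'good'] (min_width=7, slack=8)
Line 2: ['adventures', 'been'] (min_width=15, slack=0)
Line 3: ['capture', 'heart'] (min_width=13, slack=2)
Line 4: ['my', 'south'] (min_width=8, slack=7)
Line 5: ['keyboard', 'car'] (min_width=12, slack=3)
Line 6: ['festival', 'fish'] (min_width=13, slack=2)
Line 7: ['program', 'chapter'] (min_width=15, slack=0)
Line 8: ['so', 'was', 'banana'] (min_width=13, slack=2)
Line 9: ['vector'] (min_width=6, slack=9)
Line 10: ['importance'] (min_width=10, slack=5)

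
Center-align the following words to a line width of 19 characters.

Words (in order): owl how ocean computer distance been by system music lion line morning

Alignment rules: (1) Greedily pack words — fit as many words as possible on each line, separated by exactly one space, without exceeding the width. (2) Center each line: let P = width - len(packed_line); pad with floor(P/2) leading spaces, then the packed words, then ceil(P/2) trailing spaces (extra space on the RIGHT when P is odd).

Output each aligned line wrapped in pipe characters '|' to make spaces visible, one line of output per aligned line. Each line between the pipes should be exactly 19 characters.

Line 1: ['owl', 'how', 'ocean'] (min_width=13, slack=6)
Line 2: ['computer', 'distance'] (min_width=17, slack=2)
Line 3: ['been', 'by', 'system'] (min_width=14, slack=5)
Line 4: ['music', 'lion', 'line'] (min_width=15, slack=4)
Line 5: ['morning'] (min_width=7, slack=12)

Answer: |   owl how ocean   |
| computer distance |
|  been by system   |
|  music lion line  |
|      morning      |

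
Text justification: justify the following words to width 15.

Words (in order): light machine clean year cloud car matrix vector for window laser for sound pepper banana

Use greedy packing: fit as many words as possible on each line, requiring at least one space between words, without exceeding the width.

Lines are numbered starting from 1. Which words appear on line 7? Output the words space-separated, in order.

Line 1: ['light', 'machine'] (min_width=13, slack=2)
Line 2: ['clean', 'year'] (min_width=10, slack=5)
Line 3: ['cloud', 'car'] (min_width=9, slack=6)
Line 4: ['matrix', 'vector'] (min_width=13, slack=2)
Line 5: ['for', 'window'] (min_width=10, slack=5)
Line 6: ['laser', 'for', 'sound'] (min_width=15, slack=0)
Line 7: ['pepper', 'banana'] (min_width=13, slack=2)

Answer: pepper banana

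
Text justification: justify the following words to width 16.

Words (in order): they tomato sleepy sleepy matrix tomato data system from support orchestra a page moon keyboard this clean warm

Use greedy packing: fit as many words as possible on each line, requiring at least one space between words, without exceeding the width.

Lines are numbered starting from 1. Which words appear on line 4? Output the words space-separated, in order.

Answer: data system from

Derivation:
Line 1: ['they', 'tomato'] (min_width=11, slack=5)
Line 2: ['sleepy', 'sleepy'] (min_width=13, slack=3)
Line 3: ['matrix', 'tomato'] (min_width=13, slack=3)
Line 4: ['data', 'system', 'from'] (min_width=16, slack=0)
Line 5: ['support'] (min_width=7, slack=9)
Line 6: ['orchestra', 'a', 'page'] (min_width=16, slack=0)
Line 7: ['moon', 'keyboard'] (min_width=13, slack=3)
Line 8: ['this', 'clean', 'warm'] (min_width=15, slack=1)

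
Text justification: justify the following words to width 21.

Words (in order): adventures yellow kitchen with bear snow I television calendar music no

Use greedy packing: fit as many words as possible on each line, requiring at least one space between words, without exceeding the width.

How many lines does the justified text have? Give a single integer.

Answer: 4

Derivation:
Line 1: ['adventures', 'yellow'] (min_width=17, slack=4)
Line 2: ['kitchen', 'with', 'bear'] (min_width=17, slack=4)
Line 3: ['snow', 'I', 'television'] (min_width=17, slack=4)
Line 4: ['calendar', 'music', 'no'] (min_width=17, slack=4)
Total lines: 4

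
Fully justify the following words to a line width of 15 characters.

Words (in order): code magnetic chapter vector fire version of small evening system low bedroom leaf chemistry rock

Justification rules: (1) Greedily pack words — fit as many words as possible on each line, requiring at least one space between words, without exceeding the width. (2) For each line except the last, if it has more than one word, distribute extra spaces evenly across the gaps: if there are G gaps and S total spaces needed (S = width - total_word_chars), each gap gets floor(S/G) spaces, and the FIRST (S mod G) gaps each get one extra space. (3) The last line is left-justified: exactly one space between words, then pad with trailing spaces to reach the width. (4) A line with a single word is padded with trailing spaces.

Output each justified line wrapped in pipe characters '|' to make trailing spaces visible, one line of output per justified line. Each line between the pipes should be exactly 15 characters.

Answer: |code   magnetic|
|chapter  vector|
|fire version of|
|small   evening|
|system      low|
|bedroom    leaf|
|chemistry rock |

Derivation:
Line 1: ['code', 'magnetic'] (min_width=13, slack=2)
Line 2: ['chapter', 'vector'] (min_width=14, slack=1)
Line 3: ['fire', 'version', 'of'] (min_width=15, slack=0)
Line 4: ['small', 'evening'] (min_width=13, slack=2)
Line 5: ['system', 'low'] (min_width=10, slack=5)
Line 6: ['bedroom', 'leaf'] (min_width=12, slack=3)
Line 7: ['chemistry', 'rock'] (min_width=14, slack=1)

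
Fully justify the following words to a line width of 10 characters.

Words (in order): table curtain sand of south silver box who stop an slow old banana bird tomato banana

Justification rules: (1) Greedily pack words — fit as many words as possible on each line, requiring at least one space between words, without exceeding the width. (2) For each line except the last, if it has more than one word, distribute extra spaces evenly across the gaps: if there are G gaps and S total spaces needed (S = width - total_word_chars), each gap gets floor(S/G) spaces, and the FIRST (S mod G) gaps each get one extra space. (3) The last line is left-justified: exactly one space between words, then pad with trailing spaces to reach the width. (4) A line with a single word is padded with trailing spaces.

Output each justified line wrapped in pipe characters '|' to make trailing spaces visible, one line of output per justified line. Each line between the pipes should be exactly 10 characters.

Line 1: ['table'] (min_width=5, slack=5)
Line 2: ['curtain'] (min_width=7, slack=3)
Line 3: ['sand', 'of'] (min_width=7, slack=3)
Line 4: ['south'] (min_width=5, slack=5)
Line 5: ['silver', 'box'] (min_width=10, slack=0)
Line 6: ['who', 'stop'] (min_width=8, slack=2)
Line 7: ['an', 'slow'] (min_width=7, slack=3)
Line 8: ['old', 'banana'] (min_width=10, slack=0)
Line 9: ['bird'] (min_width=4, slack=6)
Line 10: ['tomato'] (min_width=6, slack=4)
Line 11: ['banana'] (min_width=6, slack=4)

Answer: |table     |
|curtain   |
|sand    of|
|south     |
|silver box|
|who   stop|
|an    slow|
|old banana|
|bird      |
|tomato    |
|banana    |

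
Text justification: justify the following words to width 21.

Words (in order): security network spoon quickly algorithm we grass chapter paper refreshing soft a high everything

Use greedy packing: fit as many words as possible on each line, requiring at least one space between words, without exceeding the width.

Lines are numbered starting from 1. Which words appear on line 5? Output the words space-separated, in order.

Answer: refreshing soft a

Derivation:
Line 1: ['security', 'network'] (min_width=16, slack=5)
Line 2: ['spoon', 'quickly'] (min_width=13, slack=8)
Line 3: ['algorithm', 'we', 'grass'] (min_width=18, slack=3)
Line 4: ['chapter', 'paper'] (min_width=13, slack=8)
Line 5: ['refreshing', 'soft', 'a'] (min_width=17, slack=4)
Line 6: ['high', 'everything'] (min_width=15, slack=6)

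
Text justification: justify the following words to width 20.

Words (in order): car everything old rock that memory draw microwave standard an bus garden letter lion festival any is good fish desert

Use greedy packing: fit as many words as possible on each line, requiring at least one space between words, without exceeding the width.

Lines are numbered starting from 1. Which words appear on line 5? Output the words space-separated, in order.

Answer: garden letter lion

Derivation:
Line 1: ['car', 'everything', 'old'] (min_width=18, slack=2)
Line 2: ['rock', 'that', 'memory'] (min_width=16, slack=4)
Line 3: ['draw', 'microwave'] (min_width=14, slack=6)
Line 4: ['standard', 'an', 'bus'] (min_width=15, slack=5)
Line 5: ['garden', 'letter', 'lion'] (min_width=18, slack=2)
Line 6: ['festival', 'any', 'is', 'good'] (min_width=20, slack=0)
Line 7: ['fish', 'desert'] (min_width=11, slack=9)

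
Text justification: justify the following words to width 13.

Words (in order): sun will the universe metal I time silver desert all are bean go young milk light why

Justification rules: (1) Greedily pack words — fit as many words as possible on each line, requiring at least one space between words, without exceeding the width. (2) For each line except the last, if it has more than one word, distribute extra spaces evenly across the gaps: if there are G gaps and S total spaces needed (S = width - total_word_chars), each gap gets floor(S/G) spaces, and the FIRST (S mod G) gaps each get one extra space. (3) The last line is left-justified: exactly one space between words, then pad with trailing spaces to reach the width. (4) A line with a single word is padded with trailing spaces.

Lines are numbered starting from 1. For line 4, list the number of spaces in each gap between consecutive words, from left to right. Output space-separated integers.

Answer: 1

Derivation:
Line 1: ['sun', 'will', 'the'] (min_width=12, slack=1)
Line 2: ['universe'] (min_width=8, slack=5)
Line 3: ['metal', 'I', 'time'] (min_width=12, slack=1)
Line 4: ['silver', 'desert'] (min_width=13, slack=0)
Line 5: ['all', 'are', 'bean'] (min_width=12, slack=1)
Line 6: ['go', 'young', 'milk'] (min_width=13, slack=0)
Line 7: ['light', 'why'] (min_width=9, slack=4)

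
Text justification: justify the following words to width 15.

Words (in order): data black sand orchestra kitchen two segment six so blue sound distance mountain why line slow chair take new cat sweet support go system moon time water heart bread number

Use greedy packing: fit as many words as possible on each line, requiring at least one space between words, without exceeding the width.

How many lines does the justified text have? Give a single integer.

Answer: 14

Derivation:
Line 1: ['data', 'black', 'sand'] (min_width=15, slack=0)
Line 2: ['orchestra'] (min_width=9, slack=6)
Line 3: ['kitchen', 'two'] (min_width=11, slack=4)
Line 4: ['segment', 'six', 'so'] (min_width=14, slack=1)
Line 5: ['blue', 'sound'] (min_width=10, slack=5)
Line 6: ['distance'] (min_width=8, slack=7)
Line 7: ['mountain', 'why'] (min_width=12, slack=3)
Line 8: ['line', 'slow', 'chair'] (min_width=15, slack=0)
Line 9: ['take', 'new', 'cat'] (min_width=12, slack=3)
Line 10: ['sweet', 'support'] (min_width=13, slack=2)
Line 11: ['go', 'system', 'moon'] (min_width=14, slack=1)
Line 12: ['time', 'water'] (min_width=10, slack=5)
Line 13: ['heart', 'bread'] (min_width=11, slack=4)
Line 14: ['number'] (min_width=6, slack=9)
Total lines: 14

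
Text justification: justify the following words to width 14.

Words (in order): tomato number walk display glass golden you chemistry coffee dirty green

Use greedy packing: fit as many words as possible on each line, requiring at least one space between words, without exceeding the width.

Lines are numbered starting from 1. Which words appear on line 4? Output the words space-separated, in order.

Answer: you chemistry

Derivation:
Line 1: ['tomato', 'number'] (min_width=13, slack=1)
Line 2: ['walk', 'display'] (min_width=12, slack=2)
Line 3: ['glass', 'golden'] (min_width=12, slack=2)
Line 4: ['you', 'chemistry'] (min_width=13, slack=1)
Line 5: ['coffee', 'dirty'] (min_width=12, slack=2)
Line 6: ['green'] (min_width=5, slack=9)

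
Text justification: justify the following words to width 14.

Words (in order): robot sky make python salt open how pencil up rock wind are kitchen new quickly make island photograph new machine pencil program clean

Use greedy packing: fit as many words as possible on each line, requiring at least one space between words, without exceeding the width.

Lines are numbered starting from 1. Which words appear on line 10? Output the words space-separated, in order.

Answer: machine pencil

Derivation:
Line 1: ['robot', 'sky', 'make'] (min_width=14, slack=0)
Line 2: ['python', 'salt'] (min_width=11, slack=3)
Line 3: ['open', 'how'] (min_width=8, slack=6)
Line 4: ['pencil', 'up', 'rock'] (min_width=14, slack=0)
Line 5: ['wind', 'are'] (min_width=8, slack=6)
Line 6: ['kitchen', 'new'] (min_width=11, slack=3)
Line 7: ['quickly', 'make'] (min_width=12, slack=2)
Line 8: ['island'] (min_width=6, slack=8)
Line 9: ['photograph', 'new'] (min_width=14, slack=0)
Line 10: ['machine', 'pencil'] (min_width=14, slack=0)
Line 11: ['program', 'clean'] (min_width=13, slack=1)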